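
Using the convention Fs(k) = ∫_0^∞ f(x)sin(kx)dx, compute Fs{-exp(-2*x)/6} -k/(6*k^2+24)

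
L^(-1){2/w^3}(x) x^2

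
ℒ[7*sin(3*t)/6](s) 7/(2*(s^2+9))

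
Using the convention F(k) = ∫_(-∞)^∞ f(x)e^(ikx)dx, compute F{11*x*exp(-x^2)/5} 11*I*sqrt(pi)*k*exp(-k^2/4)/10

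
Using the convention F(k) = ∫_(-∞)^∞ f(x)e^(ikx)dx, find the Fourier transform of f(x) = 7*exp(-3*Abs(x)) 42/(k^2 + 9)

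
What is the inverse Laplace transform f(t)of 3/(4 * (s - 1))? 3 * exp(t)/4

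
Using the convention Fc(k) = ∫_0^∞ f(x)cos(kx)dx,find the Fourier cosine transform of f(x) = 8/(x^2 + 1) 4 * pi * exp(-k)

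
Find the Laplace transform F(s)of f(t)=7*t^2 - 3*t 14/s^3 - 3/s^2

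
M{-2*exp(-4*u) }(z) -2^(1 - 2*z)*gamma(z) 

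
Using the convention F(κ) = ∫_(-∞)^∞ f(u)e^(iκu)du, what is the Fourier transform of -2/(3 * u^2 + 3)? -2 * pi * exp(-Abs(κ))/3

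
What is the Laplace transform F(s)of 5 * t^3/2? 15/s^4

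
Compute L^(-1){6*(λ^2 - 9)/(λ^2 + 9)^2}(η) 6*η*cos(3*η)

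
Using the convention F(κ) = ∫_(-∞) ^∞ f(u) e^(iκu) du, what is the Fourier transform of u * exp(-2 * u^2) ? sqrt(2) * I * sqrt(pi) * κ * exp(-κ^2/8) /8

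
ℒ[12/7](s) 12/(7*s)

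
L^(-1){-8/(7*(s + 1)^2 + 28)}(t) -4*exp(-t)*sin(2*t)/7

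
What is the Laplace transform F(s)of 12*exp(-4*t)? 12/(s + 4)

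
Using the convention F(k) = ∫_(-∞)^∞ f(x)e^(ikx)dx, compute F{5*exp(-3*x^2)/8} 5*sqrt(3)*sqrt(pi)*exp(-k^2/12)/24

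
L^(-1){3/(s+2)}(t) 3*exp(-2*t)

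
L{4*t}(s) 4/s^2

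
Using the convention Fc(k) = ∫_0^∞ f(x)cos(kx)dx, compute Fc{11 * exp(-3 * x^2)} 11 * sqrt(3) * sqrt(pi) * exp(-k^2/12)/6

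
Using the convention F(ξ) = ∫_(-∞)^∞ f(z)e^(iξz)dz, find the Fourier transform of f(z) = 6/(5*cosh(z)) 6*pi/(5*cosh(pi*ξ/2))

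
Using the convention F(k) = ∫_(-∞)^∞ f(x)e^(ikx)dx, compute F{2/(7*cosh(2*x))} pi/(7*cosh(pi*k/4))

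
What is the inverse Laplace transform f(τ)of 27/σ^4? 9 * τ^3/2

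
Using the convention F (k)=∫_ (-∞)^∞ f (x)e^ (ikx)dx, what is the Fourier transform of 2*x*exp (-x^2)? I*sqrt (pi)*k*exp (-k^2/4)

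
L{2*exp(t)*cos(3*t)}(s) 2*(s - 1)/((s - 1)^2 + 9)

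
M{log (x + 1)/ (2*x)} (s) -pi*csc (pi*s)/ (2*s - 2)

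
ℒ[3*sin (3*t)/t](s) 3*atan (3/s)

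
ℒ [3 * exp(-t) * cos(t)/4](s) 3 * (s+1)/(4 * ((s+1)^2+1))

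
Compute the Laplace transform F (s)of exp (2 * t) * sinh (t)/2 1/ (2 * ( (s - 2)^2 - 1))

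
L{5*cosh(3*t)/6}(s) 5*s/(6*(s^2 - 9))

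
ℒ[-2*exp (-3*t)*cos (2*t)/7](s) 2*(-s - 3)/ (7*( (s + 3)^2 + 4))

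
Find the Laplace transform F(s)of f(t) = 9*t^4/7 216/(7*s^5)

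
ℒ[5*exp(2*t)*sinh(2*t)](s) 10/(s*(s - 4))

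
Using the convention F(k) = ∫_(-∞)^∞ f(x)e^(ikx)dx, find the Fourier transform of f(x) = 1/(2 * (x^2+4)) pi * exp(-2 * Abs(k))/4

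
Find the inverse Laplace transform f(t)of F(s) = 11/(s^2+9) 11 * sin(3 * t)/3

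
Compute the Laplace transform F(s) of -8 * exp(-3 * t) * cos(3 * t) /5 8 * (-s - 3) /(5 * ((s + 3) ^2 + 9) ) 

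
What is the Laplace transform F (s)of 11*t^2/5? 22/ (5*s^3)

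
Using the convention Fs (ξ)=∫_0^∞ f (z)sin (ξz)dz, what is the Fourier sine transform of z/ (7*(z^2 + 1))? pi*exp (-ξ)/14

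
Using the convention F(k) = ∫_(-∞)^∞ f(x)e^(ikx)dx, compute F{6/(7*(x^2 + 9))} 2*pi*exp(-3*Abs(k))/7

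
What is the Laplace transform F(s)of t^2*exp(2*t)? 2/(s - 2)^3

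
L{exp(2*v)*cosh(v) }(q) (q - 2) /((q - 2) ^2 - 1) 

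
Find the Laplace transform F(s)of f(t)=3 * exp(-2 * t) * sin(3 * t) 9/((s + 2)^2 + 9)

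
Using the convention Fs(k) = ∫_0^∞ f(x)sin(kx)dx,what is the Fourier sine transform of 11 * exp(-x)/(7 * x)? 11 * atan(k)/7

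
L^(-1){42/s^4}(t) 7*t^3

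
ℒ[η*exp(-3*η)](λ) (λ + 3)^(-2)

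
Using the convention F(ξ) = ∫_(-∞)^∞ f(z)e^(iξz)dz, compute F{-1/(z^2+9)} -pi*exp(-3*Abs(ξ))/3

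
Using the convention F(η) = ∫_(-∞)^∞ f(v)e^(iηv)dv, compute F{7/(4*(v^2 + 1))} 7*pi*exp(-Abs(η))/4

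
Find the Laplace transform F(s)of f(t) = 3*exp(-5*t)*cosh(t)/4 3*(s + 5)/(4*((s + 5)^2 - 1))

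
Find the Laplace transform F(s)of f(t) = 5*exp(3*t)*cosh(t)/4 5*(s - 3)/(4*((s - 3)^2 - 1))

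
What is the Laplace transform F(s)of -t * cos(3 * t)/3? (9 - s^2)/(3 * (s^2 + 9)^2)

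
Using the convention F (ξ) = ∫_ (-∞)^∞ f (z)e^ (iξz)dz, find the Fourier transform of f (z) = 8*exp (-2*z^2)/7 4*sqrt (2)*sqrt (pi)*exp (-ξ^2/8)/7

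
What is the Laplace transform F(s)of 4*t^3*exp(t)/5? 24/(5*(s - 1)^4)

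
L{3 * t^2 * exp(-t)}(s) 6/(s + 1)^3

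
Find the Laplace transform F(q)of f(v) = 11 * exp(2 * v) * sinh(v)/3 11/(3 * ((q - 2)^2 - 1))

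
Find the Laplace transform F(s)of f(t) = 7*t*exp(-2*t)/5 7/(5*(s + 2)^2)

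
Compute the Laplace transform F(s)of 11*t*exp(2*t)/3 11/(3*(s - 2)^2)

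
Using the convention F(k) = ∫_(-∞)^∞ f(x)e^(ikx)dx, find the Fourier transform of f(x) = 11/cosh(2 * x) 11 * pi/(2 * cosh(pi * k/4))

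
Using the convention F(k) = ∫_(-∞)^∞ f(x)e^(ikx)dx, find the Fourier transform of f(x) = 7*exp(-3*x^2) 7*sqrt(3)*sqrt(pi)*exp(-k^2/12)/3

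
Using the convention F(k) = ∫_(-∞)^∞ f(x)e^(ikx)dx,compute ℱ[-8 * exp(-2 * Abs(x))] -32/(k^2 + 4)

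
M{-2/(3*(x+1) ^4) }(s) pi*(s - 3)*(s - 2)*(s - 1) /(9*sin(pi*s) ) 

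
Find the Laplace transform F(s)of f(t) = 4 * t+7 7/s+4/s^2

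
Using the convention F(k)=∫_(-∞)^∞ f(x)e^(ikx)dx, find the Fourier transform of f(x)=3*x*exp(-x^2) 3*I*sqrt(pi)*k*exp(-k^2/4)/2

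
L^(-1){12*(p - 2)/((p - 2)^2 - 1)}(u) 12*exp(2*u)*cosh(u)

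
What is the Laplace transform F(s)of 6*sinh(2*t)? 12/(s^2 - 4)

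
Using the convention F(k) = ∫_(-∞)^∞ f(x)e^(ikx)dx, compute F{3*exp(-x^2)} 3*sqrt(pi)*exp(-k^2/4)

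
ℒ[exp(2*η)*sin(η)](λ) 1/((λ - 2) ^2 + 1) 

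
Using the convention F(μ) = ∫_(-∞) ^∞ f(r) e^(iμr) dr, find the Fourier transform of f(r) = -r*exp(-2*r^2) -sqrt(2)*I*sqrt(pi)*μ*exp(-μ^2/8) /8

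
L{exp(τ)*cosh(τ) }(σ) (σ - 1) /(σ*(σ - 2) ) 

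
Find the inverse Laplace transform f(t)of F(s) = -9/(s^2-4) -9 * sinh(2 * t)/2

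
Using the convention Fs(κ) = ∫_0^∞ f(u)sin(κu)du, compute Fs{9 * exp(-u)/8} 9 * κ/(8 * (κ^2+1))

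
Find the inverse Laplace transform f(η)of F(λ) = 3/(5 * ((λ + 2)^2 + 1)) 3 * exp(-2 * η) * sin(η)/5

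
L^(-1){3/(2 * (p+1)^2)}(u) 3 * u * exp(-u)/2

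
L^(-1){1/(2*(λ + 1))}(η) exp(-η)/2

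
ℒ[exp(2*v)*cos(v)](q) (q - 2)/((q - 2)^2 + 1)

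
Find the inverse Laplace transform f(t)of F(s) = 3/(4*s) 3/4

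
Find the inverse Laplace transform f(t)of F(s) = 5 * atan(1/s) 5 * sin(t)/t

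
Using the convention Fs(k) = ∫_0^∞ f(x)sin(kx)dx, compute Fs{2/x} pi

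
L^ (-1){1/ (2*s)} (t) 1/2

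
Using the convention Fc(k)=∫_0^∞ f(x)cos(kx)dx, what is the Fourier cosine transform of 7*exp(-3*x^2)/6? 7*sqrt(3)*sqrt(pi)*exp(-k^2/12)/36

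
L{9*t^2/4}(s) 9/(2*s^3)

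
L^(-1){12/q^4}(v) 2 * v^3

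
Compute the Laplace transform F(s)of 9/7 9/(7*s)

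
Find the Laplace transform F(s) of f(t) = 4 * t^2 8/s^3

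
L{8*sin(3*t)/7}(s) 24/(7*(s^2 + 9))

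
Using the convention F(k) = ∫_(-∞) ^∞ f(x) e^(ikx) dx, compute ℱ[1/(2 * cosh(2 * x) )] pi/(4 * cosh(pi * k/4) ) 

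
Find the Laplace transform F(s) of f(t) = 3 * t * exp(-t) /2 3/(2 * (s+1) ^2) 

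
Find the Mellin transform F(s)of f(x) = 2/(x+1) 2*pi*csc(pi*s)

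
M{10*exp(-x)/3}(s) 10*gamma(s)/3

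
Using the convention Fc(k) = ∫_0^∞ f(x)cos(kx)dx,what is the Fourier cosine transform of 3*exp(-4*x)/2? 6/(k^2+16)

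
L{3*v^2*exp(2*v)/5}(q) 6/(5*(q - 2)^3)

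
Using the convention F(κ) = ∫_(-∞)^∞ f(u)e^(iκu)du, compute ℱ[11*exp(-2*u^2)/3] 11*sqrt(2)*sqrt(pi)*exp(-κ^2/8)/6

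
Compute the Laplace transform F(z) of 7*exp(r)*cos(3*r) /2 7*(z - 1) /(2*((z - 1) ^2 + 9) ) 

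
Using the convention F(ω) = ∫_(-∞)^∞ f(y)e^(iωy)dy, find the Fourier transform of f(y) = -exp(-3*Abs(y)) -6/(ω^2 + 9)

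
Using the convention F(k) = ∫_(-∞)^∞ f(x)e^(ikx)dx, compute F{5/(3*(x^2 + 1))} 5*pi*exp(-Abs(k))/3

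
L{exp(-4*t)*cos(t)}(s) (s + 4)/((s + 4)^2 + 1)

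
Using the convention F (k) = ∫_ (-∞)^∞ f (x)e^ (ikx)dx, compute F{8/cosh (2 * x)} 4 * pi/cosh (pi * k/4)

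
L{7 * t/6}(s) 7/(6 * s^2)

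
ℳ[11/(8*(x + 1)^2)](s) -11*pi*(s - 1)/(8*sin(pi*s))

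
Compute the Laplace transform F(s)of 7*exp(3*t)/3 7/(3*(s - 3))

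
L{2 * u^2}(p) 4/p^3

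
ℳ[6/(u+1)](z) 6 * pi * csc(pi * z)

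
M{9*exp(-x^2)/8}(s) 9*gamma(s/2)/16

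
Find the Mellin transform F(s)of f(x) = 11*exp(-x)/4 11*gamma(s)/4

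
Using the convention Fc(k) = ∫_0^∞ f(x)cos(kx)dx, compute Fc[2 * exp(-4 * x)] 8/(k^2 + 16)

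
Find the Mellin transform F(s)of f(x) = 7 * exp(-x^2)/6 7 * gamma(s/2)/12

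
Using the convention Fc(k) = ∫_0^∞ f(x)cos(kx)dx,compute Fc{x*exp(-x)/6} (1 - k^2)/(6*(k^2 + 1)^2)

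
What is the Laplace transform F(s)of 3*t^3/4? 9/(2*s^4)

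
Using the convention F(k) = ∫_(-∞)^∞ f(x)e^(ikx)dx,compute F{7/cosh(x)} 7*pi/cosh(pi*k/2)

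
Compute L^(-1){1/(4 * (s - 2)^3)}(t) t^2 * exp(2 * t)/8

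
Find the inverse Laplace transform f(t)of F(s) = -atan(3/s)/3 -sin(3*t)/(3*t)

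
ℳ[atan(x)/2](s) -pi*sec(pi*s/2)/(4*s)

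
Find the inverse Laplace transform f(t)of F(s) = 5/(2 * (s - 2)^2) 5 * t * exp(2 * t)/2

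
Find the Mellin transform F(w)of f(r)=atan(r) -pi*sec(pi*w/2)/(2*w)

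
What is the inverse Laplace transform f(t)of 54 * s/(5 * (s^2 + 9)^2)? 9 * t * sin(3 * t)/5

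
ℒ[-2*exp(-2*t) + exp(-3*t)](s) 1/(s + 3)-2/(s + 2)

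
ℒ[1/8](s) 1/ (8 * s)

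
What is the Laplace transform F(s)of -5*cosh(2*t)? -5*s/(s^2 - 4)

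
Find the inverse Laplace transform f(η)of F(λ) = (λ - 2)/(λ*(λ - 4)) exp(2*η)*cosh(2*η)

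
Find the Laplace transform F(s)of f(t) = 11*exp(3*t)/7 11/(7*(s - 3))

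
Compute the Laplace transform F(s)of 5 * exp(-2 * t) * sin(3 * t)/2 15/(2 * ((s + 2)^2 + 9))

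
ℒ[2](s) 2/s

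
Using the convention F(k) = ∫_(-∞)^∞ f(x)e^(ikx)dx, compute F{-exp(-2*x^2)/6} -sqrt(2)*sqrt(pi)*exp(-k^2/8)/12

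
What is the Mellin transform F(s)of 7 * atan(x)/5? -7 * pi * sec(pi * s/2)/(10 * s)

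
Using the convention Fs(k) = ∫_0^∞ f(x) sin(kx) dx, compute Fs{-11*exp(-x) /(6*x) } -11*atan(k) /6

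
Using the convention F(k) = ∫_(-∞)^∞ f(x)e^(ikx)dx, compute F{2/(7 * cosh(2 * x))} pi/(7 * cosh(pi * k/4))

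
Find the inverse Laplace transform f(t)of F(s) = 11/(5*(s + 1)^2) 11*t*exp(-t)/5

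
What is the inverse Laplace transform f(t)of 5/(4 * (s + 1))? 5 * exp(-t)/4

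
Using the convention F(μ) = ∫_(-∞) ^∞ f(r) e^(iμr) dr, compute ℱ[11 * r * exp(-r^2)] 11 * I * sqrt(pi) * μ * exp(-μ^2/4) /2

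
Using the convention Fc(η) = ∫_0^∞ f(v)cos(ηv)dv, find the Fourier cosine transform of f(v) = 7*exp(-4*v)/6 14/(3*(η^2+16))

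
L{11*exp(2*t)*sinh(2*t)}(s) 22/(s*(s - 4))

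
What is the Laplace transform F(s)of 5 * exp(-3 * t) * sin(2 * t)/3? 10/(3 * ((s + 3)^2 + 4))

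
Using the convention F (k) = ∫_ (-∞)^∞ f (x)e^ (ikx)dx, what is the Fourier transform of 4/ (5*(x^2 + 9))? 4*pi*exp (-3*Abs (k))/15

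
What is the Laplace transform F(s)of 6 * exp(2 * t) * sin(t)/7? 6/(7 * ((s - 2)^2+1))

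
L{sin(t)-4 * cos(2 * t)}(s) 1/(s^2 + 1)-4 * s/(s^2 + 4)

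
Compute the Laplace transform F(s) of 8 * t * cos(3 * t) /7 8 * (s^2 - 9) /(7 * (s^2 + 9) ^2) 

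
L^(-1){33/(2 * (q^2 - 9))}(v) 11 * sinh(3 * v)/2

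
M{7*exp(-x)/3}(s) 7*gamma(s)/3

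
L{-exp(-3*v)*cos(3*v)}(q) (-q - 3)/((q + 3)^2 + 9)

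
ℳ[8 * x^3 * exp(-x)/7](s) 8 * gamma(s + 3)/7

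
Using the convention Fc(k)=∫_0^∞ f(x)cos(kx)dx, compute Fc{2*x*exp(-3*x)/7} 2*(9 - k^2)/(7*(k^2 + 9)^2)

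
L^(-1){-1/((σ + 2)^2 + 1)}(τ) -exp(-2 * τ) * sin(τ)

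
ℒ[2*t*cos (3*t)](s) 2*(s^2-9) / (s^2 + 9) ^2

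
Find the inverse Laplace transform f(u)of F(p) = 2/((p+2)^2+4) exp(-2 * u) * sin(2 * u)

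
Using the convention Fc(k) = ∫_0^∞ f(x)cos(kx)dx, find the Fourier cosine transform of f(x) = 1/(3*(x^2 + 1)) pi*exp(-k)/6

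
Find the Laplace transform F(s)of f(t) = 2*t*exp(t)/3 2/(3*(s - 1)^2)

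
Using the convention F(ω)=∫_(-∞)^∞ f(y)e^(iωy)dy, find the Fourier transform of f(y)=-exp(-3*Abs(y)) -6/(ω^2 + 9)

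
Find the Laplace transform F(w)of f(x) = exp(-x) 1/(w + 1)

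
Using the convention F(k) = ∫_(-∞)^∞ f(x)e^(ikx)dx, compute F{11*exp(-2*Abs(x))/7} 44/(7*(k^2 + 4))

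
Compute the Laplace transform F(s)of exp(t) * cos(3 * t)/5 (s - 1)/(5 * ((s - 1)^2 + 9))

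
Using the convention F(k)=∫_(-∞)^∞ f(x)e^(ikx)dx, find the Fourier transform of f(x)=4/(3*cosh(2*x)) 2*pi/(3*cosh(pi*k/4))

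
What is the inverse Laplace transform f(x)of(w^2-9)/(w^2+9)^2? x*cos(3*x)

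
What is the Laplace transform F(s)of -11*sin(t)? -11/(s^2 + 1)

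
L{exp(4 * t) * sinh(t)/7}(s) 1/(7 * ((s - 4)^2 - 1))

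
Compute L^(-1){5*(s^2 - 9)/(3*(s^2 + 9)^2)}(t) 5*t*cos(3*t)/3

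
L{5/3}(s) 5/(3 * s)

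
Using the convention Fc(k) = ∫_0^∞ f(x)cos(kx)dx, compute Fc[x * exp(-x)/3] (1 - k^2)/(3 * (k^2 + 1)^2)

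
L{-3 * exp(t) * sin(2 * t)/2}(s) -3/((s - 1)^2+4)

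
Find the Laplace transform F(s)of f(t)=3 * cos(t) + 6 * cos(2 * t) 6 * s/(s^2 + 4) + 3 * s/(s^2 + 1)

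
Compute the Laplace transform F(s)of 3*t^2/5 6/(5*s^3)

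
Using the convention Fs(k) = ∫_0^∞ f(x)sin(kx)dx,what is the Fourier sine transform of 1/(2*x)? pi/4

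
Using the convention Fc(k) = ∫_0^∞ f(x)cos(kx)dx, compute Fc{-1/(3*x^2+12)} -pi*exp(-2*k)/12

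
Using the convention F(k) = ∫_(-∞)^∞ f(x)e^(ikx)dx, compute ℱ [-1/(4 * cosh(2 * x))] -pi/(8 * cosh(pi * k/4))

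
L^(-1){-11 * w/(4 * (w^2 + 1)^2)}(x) -11 * x * sin(x)/8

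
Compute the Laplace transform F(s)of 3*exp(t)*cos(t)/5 3*(s - 1)/(5*((s - 1)^2 + 1))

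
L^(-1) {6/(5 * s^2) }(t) 6 * t/5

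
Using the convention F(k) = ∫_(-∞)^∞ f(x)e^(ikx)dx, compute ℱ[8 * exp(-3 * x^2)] 8 * sqrt(3) * sqrt(pi) * exp(-k^2/12)/3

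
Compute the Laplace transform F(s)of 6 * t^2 12/s^3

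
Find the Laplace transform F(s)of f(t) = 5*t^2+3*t 10/s^3+3/s^2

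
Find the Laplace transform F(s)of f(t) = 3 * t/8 3/(8 * s^2)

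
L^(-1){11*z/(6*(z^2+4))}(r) 11*cos(2*r)/6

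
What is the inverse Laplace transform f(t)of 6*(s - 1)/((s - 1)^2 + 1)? 6*exp(t)*cos(t)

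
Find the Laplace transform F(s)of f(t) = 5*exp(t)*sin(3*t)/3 5/((s - 1)^2 + 9)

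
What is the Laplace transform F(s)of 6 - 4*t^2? 6/s - 8/s^3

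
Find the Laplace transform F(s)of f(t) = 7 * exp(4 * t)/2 7/(2 * (s - 4))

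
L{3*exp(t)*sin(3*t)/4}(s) 9/(4*((s - 1)^2+9))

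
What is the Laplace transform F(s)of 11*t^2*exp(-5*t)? 22/(s + 5)^3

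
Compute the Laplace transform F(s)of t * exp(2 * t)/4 1/(4 * (s - 2)^2)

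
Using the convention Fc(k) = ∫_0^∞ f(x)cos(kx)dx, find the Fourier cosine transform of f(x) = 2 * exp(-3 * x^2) sqrt(3) * sqrt(pi) * exp(-k^2/12)/3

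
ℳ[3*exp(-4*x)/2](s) 3*gamma(s)/(2*2^(2*s))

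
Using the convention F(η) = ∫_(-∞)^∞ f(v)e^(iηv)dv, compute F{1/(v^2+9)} pi*exp(-3*Abs(η))/3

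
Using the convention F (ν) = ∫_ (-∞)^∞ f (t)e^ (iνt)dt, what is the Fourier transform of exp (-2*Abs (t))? 4/ (ν^2 + 4)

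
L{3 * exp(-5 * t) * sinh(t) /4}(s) 3/(4 * ((s + 5) ^2 - 1) ) 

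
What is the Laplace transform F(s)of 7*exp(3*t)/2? 7/(2*(s - 3))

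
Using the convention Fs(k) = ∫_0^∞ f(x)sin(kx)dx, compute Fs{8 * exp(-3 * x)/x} 8 * atan(k/3)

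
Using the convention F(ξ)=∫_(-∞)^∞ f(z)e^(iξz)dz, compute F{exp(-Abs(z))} 2/(ξ^2 + 1)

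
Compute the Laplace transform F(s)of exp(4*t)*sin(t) 1/((s - 4)^2 + 1)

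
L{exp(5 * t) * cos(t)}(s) (s - 5)/((s - 5)^2 + 1)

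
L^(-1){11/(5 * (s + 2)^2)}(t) 11 * t * exp(-2 * t)/5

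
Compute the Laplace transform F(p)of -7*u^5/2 -420/p^6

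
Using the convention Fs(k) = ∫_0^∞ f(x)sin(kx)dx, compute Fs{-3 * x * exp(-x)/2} -3 * k/(k^2 + 1)^2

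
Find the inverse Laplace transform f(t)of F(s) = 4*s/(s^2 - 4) 4*cosh(2*t)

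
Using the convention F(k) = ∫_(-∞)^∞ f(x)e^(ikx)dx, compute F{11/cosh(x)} 11 * pi/cosh(pi * k/2)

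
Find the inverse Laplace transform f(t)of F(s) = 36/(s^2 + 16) 9 * sin(4 * t)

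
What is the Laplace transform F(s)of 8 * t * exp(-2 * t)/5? 8/(5 * (s + 2)^2)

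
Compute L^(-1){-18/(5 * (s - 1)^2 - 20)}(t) -9 * exp(t) * sinh(2 * t)/5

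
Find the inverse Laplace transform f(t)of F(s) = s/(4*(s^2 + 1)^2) t*sin(t)/8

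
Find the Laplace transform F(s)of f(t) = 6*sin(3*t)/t 6*atan(3/s)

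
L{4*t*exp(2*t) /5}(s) 4/(5*(s - 2) ^2) 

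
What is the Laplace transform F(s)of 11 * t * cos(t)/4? 11 * (s^2-1)/(4 * (s^2+1)^2)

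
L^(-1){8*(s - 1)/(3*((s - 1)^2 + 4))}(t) 8*exp(t)*cos(2*t)/3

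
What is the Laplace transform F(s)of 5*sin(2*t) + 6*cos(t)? 6*s/(s^2 + 1) + 10/(s^2 + 4)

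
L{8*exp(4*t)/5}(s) 8/(5*(s - 4))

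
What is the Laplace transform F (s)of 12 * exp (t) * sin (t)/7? 12/ (7 * ( (s - 1)^2 + 1))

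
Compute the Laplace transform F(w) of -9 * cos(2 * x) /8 -9 * w/(8 * w^2+32) 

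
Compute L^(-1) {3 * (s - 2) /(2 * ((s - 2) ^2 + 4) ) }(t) 3 * exp(2 * t) * cos(2 * t) /2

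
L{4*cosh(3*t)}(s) 4*s/(s^2 - 9)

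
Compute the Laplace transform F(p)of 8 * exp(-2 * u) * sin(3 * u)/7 24/(7 * ((p + 2)^2 + 9))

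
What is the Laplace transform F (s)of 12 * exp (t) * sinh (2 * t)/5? 24/ (5 * ( (s - 1)^2 - 4))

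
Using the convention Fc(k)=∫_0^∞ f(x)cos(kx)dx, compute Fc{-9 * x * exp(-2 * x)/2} 9 * (k^2 - 4)/(2 * (k^2 + 4)^2)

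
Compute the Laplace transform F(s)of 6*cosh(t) 6*s/(s^2 - 1)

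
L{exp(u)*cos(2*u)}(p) (p - 1)/((p - 1)^2+4)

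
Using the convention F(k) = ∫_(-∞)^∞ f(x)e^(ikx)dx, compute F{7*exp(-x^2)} 7*sqrt(pi)*exp(-k^2/4)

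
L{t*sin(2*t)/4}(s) s/(s^2+4)^2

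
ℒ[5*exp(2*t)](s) 5/(s - 2)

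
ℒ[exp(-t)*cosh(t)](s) (s + 1)/(s*(s + 2))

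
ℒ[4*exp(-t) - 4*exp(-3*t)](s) 4/(s + 1) - 4/(s + 3)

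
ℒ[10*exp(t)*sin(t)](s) 10/((s - 1)^2 + 1)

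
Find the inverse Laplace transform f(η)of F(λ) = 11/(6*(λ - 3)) 11*exp(3*η)/6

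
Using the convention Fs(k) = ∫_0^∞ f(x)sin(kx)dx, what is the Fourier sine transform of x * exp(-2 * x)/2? 2 * k/(k^2 + 4)^2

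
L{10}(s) 10/s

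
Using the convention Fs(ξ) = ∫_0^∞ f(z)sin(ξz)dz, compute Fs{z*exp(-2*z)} 4*ξ/(ξ^2 + 4)^2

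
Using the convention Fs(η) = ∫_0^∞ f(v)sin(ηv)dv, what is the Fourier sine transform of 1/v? pi/2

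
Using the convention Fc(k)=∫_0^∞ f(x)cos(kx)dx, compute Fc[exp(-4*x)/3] 4/(3*(k^2 + 16))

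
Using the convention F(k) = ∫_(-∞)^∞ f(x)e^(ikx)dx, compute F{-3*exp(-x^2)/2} -3*sqrt(pi)*exp(-k^2/4)/2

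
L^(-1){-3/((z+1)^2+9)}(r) -exp(-r)*sin(3*r)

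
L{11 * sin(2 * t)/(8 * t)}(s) 11 * atan(2/s)/8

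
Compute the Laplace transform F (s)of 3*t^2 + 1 6/s^3 + 1/s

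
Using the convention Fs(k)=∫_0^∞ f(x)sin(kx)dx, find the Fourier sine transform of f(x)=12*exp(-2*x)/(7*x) 12*atan(k/2)/7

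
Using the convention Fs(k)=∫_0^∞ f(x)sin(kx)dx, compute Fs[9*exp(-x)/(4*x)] 9*atan(k)/4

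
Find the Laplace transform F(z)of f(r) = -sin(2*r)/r -atan(2/z)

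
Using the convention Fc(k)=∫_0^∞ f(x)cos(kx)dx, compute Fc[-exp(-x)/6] -1/(6*k^2 + 6)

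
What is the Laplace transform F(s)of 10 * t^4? 240/s^5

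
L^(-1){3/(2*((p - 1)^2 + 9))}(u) exp(u)*sin(3*u)/2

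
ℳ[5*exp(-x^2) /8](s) 5*gamma(s/2) /16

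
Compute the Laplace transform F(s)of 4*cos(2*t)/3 4*s/(3*(s^2 + 4))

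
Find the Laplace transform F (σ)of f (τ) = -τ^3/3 -2/σ^4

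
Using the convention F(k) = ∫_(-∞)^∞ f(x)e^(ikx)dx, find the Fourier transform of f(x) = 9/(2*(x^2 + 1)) 9*pi*exp(-Abs(k))/2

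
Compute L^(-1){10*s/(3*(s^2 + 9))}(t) 10*cos(3*t)/3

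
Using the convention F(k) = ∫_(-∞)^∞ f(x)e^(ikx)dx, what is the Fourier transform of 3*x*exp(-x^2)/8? 3*I*sqrt(pi)*k*exp(-k^2/4)/16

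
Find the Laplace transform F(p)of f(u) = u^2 2/p^3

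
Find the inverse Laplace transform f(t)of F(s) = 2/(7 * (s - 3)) 2 * exp(3 * t)/7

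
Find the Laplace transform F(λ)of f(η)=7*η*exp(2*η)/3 7/(3*(λ - 2)^2)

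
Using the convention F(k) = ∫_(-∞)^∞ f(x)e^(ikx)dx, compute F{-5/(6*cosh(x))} -5*pi/(6*cosh(pi*k/2))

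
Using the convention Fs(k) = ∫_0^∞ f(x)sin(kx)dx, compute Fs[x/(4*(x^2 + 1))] pi*exp(-k)/8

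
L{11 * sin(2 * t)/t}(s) 11 * atan(2/s)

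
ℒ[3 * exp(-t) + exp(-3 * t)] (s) 3/(s + 1) + 1/(s + 3)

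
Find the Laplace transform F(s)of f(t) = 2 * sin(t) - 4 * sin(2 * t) 2/(s^2 + 1) - 8/(s^2 + 4)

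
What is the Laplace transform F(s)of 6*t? 6/s^2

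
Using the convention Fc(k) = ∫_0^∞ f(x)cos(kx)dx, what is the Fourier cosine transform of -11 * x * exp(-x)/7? 11 * (k^2 - 1)/(7 * (k^2 + 1)^2)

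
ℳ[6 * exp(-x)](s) 6 * gamma(s)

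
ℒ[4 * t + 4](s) 4/s + 4/s^2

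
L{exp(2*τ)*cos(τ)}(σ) (σ - 2)/((σ - 2)^2 + 1)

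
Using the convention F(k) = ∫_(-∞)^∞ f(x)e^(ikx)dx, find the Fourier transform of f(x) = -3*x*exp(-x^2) -3*I*sqrt(pi)*k*exp(-k^2/4)/2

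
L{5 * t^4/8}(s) 15/s^5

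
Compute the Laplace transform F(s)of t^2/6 1/(3*s^3)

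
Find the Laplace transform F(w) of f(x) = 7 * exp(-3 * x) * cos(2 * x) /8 7 * (w + 3) /(8 * ((w + 3) ^2 + 4) ) 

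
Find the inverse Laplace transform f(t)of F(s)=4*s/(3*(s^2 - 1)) 4*cosh(t)/3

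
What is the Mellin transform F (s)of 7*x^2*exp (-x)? 7*gamma (s + 2)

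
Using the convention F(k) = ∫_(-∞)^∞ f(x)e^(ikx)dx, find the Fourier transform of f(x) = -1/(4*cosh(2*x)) -pi/(8*cosh(pi*k/4))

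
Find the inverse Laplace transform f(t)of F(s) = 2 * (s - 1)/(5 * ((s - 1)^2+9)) 2 * exp(t) * cos(3 * t)/5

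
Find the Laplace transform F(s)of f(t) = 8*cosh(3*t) 8*s/(s^2 - 9)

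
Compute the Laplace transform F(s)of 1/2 1/(2 * s)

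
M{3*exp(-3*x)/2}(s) 3^(1 - s)*gamma(s)/2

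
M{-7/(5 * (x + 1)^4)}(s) 7 * pi * (s - 3) * (s - 2) * (s - 1)/(30 * sin(pi * s))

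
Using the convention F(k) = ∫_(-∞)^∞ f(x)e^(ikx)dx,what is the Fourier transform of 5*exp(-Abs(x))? 10/(k^2 + 1)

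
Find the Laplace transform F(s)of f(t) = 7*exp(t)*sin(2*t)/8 7/(4*((s - 1)^2+4))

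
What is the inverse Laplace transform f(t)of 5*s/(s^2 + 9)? 5*cos(3*t)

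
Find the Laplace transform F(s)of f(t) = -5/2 -5/(2*s)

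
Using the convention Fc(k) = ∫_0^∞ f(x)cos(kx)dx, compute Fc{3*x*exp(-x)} 3*(1 - k^2)/(k^2 + 1)^2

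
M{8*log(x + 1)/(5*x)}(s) -8*pi*csc(pi*s)/(5*s - 5)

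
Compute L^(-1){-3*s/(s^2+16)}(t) -3*cos(4*t)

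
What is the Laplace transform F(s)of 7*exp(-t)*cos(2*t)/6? 7*(s+1)/(6*((s+1)^2+4))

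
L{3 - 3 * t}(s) 3/s - 3/s^2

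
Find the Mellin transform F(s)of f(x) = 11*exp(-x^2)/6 11*gamma(s/2)/12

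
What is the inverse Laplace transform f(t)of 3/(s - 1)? 3 * exp(t)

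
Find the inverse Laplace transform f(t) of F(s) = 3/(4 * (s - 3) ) 3 * exp(3 * t) /4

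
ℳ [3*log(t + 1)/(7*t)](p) -3*pi*csc(pi*p)/(7*p - 7)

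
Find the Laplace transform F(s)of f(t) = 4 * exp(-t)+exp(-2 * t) 4/(s+1)+1/(s+2)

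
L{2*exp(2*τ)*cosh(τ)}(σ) 2*(σ - 2)/((σ - 2)^2 - 1)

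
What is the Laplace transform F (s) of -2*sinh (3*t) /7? -6/ (7*s^2 - 63) 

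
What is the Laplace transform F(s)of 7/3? 7/(3 * s)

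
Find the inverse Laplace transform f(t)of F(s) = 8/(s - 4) 8*exp(4*t)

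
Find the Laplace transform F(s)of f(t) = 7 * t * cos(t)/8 7 * (s^2 - 1)/(8 * (s^2 + 1)^2)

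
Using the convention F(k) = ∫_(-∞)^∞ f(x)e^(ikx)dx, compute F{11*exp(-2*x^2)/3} 11*sqrt(2)*sqrt(pi)*exp(-k^2/8)/6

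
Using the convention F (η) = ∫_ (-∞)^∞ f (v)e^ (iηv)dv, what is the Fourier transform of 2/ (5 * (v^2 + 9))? 2 * pi * exp (-3 * Abs (η))/15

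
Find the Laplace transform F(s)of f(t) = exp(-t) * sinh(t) 1/(s * (s+2))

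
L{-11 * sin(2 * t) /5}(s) -22/(5 * s^2 + 20) 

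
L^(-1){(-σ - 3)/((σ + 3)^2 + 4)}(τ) -exp(-3*τ)*cos(2*τ)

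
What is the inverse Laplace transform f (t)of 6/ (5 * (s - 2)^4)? t^3 * exp (2 * t)/5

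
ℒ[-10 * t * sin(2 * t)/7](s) -40 * s/(7 * (s^2 + 4)^2)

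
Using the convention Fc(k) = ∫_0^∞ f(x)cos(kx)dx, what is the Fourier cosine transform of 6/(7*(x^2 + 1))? 3*pi*exp(-k)/7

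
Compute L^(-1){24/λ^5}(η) η^4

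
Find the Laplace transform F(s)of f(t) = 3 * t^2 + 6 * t 6/s^2 + 6/s^3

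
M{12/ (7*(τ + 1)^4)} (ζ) 2*gamma (ζ)*gamma (4 - ζ)/7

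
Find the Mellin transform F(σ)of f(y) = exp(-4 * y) gamma(σ)/4^σ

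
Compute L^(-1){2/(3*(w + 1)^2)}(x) 2*x*exp(-x)/3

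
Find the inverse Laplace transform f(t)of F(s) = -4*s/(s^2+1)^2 -2*t*sin(t)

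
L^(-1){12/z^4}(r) 2*r^3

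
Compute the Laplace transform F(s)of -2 -2/s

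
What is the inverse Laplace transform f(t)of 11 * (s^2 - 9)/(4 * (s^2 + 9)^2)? 11 * t * cos(3 * t)/4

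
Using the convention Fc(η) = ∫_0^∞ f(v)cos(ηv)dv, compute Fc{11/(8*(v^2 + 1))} 11*pi*exp(-η)/16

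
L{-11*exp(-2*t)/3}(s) -11/(3*s + 6)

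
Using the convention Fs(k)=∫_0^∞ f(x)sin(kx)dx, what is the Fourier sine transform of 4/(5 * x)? 2 * pi/5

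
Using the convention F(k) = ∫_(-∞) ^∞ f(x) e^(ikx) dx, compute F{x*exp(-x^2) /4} I*sqrt(pi)*k*exp(-k^2/4) /8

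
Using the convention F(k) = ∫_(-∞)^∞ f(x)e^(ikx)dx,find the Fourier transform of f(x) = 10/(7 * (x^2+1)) 10 * pi * exp(-Abs(k))/7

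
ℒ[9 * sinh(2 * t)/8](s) 9/(4 * (s^2 - 4))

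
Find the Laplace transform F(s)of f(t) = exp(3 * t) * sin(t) 1/((s - 3)^2 + 1)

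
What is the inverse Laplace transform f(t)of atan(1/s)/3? sin(t)/(3 * t)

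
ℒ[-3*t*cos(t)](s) 3*(1 - s^2)/(s^2 + 1)^2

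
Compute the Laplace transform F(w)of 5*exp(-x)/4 5/(4*(w + 1))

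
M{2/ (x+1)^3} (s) gamma (s)*gamma (3 - s)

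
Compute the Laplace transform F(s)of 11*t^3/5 66/(5*s^4)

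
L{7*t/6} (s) 7/ (6*s^2)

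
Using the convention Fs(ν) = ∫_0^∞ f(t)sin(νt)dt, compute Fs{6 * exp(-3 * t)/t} 6 * atan(ν/3)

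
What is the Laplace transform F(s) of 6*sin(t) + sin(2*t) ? 6/(s^2 + 1) + 2/(s^2 + 4) 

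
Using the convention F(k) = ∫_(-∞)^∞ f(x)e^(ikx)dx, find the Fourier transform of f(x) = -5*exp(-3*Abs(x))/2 -15/(k^2+9)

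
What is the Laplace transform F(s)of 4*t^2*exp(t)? 8/(s - 1)^3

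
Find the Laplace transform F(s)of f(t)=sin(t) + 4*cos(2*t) 1/(s^2 + 1) + 4*s/(s^2 + 4)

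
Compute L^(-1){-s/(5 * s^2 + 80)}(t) -cos(4 * t)/5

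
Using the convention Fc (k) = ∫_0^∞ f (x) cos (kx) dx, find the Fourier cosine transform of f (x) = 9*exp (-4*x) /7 36/ (7*(k^2 + 16) ) 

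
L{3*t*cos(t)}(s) 3*(s^2 - 1)/(s^2 + 1)^2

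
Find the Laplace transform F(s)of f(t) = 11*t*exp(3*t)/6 11/(6*(s - 3)^2)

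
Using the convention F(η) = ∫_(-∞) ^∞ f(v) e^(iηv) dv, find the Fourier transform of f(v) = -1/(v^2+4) -pi*exp(-2*Abs(η) ) /2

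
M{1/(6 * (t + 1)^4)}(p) gamma(p) * gamma(4 - p)/36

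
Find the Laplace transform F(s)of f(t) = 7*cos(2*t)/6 7*s/(6*(s^2 + 4))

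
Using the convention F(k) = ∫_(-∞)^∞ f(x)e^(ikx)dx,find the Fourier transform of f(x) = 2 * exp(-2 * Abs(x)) 8/(k^2 + 4)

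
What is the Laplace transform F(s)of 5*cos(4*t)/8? 5*s/(8*(s^2 + 16))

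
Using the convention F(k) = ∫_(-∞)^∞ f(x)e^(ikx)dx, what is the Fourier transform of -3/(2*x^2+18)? -pi*exp(-3*Abs(k))/2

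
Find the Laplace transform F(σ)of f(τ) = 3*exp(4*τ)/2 3/(2*(σ - 4))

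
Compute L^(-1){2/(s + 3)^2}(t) 2*t*exp(-3*t)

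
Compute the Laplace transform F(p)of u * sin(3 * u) 6 * p/(p^2 + 9)^2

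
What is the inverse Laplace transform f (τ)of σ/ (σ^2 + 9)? cos (3*τ)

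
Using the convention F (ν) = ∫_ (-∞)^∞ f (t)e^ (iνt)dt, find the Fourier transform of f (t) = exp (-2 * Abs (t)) 4/ (ν^2+4)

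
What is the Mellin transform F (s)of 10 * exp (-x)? 10 * gamma (s)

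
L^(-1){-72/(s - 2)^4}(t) -12*t^3*exp(2*t)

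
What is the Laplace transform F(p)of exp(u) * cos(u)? (p - 1)/((p - 1)^2 + 1)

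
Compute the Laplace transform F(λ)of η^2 2/λ^3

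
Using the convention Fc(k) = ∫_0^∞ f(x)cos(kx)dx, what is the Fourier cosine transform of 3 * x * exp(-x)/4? 3 * (1 - k^2)/(4 * (k^2 + 1)^2)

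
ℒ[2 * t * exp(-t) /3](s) 2/(3 * (s + 1) ^2) 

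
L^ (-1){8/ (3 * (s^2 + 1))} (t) 8 * sin (t)/3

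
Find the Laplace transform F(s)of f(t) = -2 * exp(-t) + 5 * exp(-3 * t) 5/(s + 3)-2/(s + 1)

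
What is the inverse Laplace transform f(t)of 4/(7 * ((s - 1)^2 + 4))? 2 * exp(t) * sin(2 * t)/7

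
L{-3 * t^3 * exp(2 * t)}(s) -18/(s - 2)^4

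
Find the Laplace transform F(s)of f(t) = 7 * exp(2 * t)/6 7/(6 * (s - 2))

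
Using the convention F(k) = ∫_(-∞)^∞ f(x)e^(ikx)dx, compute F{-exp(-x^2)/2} -sqrt(pi) * exp(-k^2/4)/2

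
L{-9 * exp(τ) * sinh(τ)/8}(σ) -9/(8 * σ * (σ - 2))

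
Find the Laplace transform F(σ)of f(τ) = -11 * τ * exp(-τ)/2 -11/(2 * (σ+1)^2)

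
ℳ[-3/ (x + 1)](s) -3*pi*csc (pi*s) 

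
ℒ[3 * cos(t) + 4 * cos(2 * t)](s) 4 * s/(s^2 + 4) + 3 * s/(s^2 + 1)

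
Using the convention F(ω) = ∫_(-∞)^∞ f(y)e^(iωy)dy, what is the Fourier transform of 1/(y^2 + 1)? pi * exp(-Abs(ω))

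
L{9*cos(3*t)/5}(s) 9*s/(5*(s^2 + 9))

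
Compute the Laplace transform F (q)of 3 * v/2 3/ (2 * q^2)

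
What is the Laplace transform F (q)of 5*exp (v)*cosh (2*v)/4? 5*(q - 1)/ (4*( (q - 1)^2 - 4))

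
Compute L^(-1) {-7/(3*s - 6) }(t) -7*exp(2*t) /3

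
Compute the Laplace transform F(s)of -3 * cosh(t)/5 -3 * s/(5 * s^2-5)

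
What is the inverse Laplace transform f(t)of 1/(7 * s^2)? t/7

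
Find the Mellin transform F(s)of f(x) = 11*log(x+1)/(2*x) -11*pi*csc(pi*s)/(2*s - 2)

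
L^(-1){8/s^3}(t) 4*t^2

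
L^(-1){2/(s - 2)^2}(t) 2 * t * exp(2 * t)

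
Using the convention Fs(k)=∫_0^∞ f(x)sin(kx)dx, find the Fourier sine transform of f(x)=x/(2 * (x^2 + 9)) pi * exp(-3 * k)/4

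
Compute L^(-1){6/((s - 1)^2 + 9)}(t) 2*exp(t)*sin(3*t)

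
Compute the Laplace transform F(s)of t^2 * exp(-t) 2/(s + 1)^3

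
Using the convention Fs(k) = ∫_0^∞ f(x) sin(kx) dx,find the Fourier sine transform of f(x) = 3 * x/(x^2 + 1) 3 * pi * exp(-k) /2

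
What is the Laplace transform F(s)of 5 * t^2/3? 10/(3 * s^3)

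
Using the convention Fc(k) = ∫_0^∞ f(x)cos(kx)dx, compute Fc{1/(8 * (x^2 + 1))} pi * exp(-k)/16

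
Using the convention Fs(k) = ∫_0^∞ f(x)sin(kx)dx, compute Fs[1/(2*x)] pi/4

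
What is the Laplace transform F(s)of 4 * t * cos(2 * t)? 4 * (s^2 - 4)/(s^2 + 4)^2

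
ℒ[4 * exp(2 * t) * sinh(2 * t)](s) 8/(s * (s - 4))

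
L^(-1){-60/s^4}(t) -10*t^3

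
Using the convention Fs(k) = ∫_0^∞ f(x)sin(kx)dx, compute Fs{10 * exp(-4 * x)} 10 * k/(k^2 + 16)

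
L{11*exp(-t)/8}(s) 11/(8*(s + 1))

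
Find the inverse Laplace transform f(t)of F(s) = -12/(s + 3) -12*exp(-3*t)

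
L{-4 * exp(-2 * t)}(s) -4/(s + 2)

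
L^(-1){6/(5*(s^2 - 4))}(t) 3*sinh(2*t)/5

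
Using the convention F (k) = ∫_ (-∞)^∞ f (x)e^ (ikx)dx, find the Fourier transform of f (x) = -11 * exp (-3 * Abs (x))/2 -33/ (k^2 + 9)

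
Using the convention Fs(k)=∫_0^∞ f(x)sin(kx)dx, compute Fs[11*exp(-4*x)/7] 11*k/(7*(k^2 + 16))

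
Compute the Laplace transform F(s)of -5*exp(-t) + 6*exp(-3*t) 6/(s + 3) - 5/(s + 1)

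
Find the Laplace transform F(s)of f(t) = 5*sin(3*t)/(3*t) 5*atan(3/s)/3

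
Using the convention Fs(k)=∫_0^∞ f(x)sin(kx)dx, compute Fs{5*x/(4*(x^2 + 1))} 5*pi*exp(-k)/8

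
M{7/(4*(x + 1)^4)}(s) 7*gamma(s)*gamma(4 - s)/24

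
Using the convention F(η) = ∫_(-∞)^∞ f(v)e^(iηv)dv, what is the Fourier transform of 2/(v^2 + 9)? 2*pi*exp(-3*Abs(η))/3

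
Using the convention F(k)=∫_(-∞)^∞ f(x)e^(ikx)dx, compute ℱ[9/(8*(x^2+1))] 9*pi*exp(-Abs(k))/8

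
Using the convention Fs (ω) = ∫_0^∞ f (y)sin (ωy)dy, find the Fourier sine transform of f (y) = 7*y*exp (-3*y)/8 21*ω/ (4*(ω^2+9)^2)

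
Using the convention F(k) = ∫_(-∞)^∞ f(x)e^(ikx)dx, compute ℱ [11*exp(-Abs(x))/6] 11/(3*(k^2 + 1))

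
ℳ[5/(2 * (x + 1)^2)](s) -5 * pi * (s - 1)/(2 * sin(pi * s))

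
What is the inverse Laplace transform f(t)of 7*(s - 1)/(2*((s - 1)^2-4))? 7*exp(t)*cosh(2*t)/2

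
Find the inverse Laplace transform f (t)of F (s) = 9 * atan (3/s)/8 9 * sin (3 * t)/ (8 * t)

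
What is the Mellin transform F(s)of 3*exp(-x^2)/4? 3*gamma(s/2)/8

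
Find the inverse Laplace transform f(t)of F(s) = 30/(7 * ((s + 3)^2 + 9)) 10 * exp(-3 * t) * sin(3 * t)/7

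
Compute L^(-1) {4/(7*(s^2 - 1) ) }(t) 4*sinh(t) /7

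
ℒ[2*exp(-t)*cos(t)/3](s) 2*(s + 1)/(3*((s + 1)^2 + 1))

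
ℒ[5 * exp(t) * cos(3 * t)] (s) 5 * (s - 1)/((s - 1)^2 + 9)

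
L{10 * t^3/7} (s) 60/ (7 * s^4)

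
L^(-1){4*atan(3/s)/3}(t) 4*sin(3*t)/(3*t)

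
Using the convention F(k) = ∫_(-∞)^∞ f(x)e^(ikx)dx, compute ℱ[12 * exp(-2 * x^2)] 6 * sqrt(2) * sqrt(pi) * exp(-k^2/8)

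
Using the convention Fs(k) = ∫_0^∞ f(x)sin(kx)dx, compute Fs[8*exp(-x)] 8*k/(k^2+1)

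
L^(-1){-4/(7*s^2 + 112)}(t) -sin(4*t)/7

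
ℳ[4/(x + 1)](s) 4*pi*csc(pi*s)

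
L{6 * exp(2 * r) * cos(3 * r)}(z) 6 * (z - 2)/((z - 2)^2 + 9)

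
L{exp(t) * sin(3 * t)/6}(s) 1/(2 * ((s - 1)^2 + 9))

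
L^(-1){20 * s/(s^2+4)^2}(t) 5 * t * sin(2 * t)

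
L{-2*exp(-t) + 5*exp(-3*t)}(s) 5/(s + 3) - 2/(s + 1)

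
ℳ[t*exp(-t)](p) gamma(p+1)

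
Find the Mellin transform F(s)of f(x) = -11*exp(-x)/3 -11*gamma(s)/3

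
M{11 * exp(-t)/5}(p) 11 * gamma(p)/5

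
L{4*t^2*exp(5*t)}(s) 8/(s - 5)^3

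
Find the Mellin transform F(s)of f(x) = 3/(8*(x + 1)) 3*pi*csc(pi*s)/8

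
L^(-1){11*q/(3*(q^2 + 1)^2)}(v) 11*v*sin(v)/6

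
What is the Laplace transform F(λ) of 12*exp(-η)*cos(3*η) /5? 12*(λ + 1) /(5*((λ + 1) ^2 + 9) ) 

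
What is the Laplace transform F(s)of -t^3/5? -6/(5*s^4)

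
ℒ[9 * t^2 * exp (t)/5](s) 18/ (5 * (s - 1)^3)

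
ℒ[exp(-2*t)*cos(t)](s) (s + 2)/((s + 2)^2 + 1)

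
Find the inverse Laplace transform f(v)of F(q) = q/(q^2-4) cosh(2 * v)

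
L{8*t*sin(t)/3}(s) 16*s/(3*(s^2 + 1)^2)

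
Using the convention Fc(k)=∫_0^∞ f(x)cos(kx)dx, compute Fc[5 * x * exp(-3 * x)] 5 * (9 - k^2)/(k^2 + 9)^2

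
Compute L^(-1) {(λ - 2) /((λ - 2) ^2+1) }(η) exp(2 * η) * cos(η) 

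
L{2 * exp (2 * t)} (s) 2/ (s - 2)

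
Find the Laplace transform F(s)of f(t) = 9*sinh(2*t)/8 9/(4*(s^2-4))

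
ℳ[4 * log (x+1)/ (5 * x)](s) -4 * pi * csc (pi * s)/ (5 * s - 5)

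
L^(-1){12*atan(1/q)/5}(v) 12*sin(v)/(5*v)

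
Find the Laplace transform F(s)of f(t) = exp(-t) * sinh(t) 1/(s * (s + 2))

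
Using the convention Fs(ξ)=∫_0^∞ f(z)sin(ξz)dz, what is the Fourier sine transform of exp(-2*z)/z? atan(ξ/2)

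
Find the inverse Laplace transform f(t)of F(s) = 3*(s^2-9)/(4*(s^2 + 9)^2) 3*t*cos(3*t)/4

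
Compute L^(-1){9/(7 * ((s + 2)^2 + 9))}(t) 3 * exp(-2 * t) * sin(3 * t)/7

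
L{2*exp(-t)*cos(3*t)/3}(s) 2*(s + 1)/(3*((s + 1)^2 + 9))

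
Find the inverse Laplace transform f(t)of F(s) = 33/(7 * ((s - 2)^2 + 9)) 11 * exp(2 * t) * sin(3 * t)/7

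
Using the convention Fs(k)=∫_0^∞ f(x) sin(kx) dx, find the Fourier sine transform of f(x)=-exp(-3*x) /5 -k/(5*k^2+45) 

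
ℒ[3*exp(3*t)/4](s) 3/(4*(s - 3))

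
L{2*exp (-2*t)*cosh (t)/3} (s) 2*(s + 2)/ (3*( (s + 2)^2 - 1))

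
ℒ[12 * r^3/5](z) 72/(5 * z^4)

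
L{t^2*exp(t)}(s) 2/(s - 1)^3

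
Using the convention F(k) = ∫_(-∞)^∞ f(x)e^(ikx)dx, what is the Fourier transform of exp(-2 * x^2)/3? sqrt(2) * sqrt(pi) * exp(-k^2/8)/6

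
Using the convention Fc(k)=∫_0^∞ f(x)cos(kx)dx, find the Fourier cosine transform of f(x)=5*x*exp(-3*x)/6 5*(9 - k^2)/(6*(k^2 + 9)^2)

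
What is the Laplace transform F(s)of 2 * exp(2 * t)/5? 2/(5 * (s - 2))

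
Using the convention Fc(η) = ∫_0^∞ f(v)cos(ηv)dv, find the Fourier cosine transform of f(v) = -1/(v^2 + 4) -pi*exp(-2*η)/4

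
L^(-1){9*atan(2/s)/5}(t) 9*sin(2*t)/(5*t)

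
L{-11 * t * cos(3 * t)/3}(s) 11 * (9 - s^2)/(3 * (s^2 + 9)^2)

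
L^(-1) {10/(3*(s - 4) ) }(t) 10*exp(4*t) /3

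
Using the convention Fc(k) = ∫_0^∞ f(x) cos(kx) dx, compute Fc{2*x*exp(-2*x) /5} 2*(4 - k^2) /(5*(k^2+4) ^2) 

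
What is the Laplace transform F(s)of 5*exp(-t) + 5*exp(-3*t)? 5/(s + 1) + 5/(s + 3)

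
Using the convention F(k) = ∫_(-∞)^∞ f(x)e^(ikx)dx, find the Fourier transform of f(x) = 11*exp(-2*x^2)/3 11*sqrt(2)*sqrt(pi)*exp(-k^2/8)/6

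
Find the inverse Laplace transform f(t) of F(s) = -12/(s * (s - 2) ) -12 * exp(t) * sinh(t) 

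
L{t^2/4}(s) 1/(2*s^3) 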